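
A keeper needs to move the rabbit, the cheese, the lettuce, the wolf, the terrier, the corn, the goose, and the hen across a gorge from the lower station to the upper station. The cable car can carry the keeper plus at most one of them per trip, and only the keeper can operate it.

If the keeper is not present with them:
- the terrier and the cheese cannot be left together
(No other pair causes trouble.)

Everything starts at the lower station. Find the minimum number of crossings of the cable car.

Counting alone: the keeper can take at most 1 across per trip to the upper station, so moving all 8 needs at least 8 loaded trips out, with a return between consecutive ones — at least 15 crossings.
The plan below uses exactly 15 crossings, so it is optimal:
1. Keeper goes to the upper station with the cheese.  [the lower station: the corn, the goose, the hen, the lettuce, the rabbit, the terrier, the wolf | the upper station: the cheese]
2. Keeper goes back to the lower station alone.  [the lower station: the corn, the goose, the hen, the lettuce, the rabbit, the terrier, the wolf | the upper station: the cheese]
3. Keeper goes to the upper station with the rabbit.  [the lower station: the corn, the goose, the hen, the lettuce, the terrier, the wolf | the upper station: the cheese, the rabbit]
4. Keeper goes back to the lower station alone.  [the lower station: the corn, the goose, the hen, the lettuce, the terrier, the wolf | the upper station: the cheese, the rabbit]
5. Keeper goes to the upper station with the lettuce.  [the lower station: the corn, the goose, the hen, the terrier, the wolf | the upper station: the cheese, the lettuce, the rabbit]
6. Keeper goes back to the lower station alone.  [the lower station: the corn, the goose, the hen, the terrier, the wolf | the upper station: the cheese, the lettuce, the rabbit]
7. Keeper goes to the upper station with the wolf.  [the lower station: the corn, the goose, the hen, the terrier | the upper station: the cheese, the lettuce, the rabbit, the wolf]
8. Keeper goes back to the lower station alone.  [the lower station: the corn, the goose, the hen, the terrier | the upper station: the cheese, the lettuce, the rabbit, the wolf]
9. Keeper goes to the upper station with the corn.  [the lower station: the goose, the hen, the terrier | the upper station: the cheese, the corn, the lettuce, the rabbit, the wolf]
10. Keeper goes back to the lower station alone.  [the lower station: the goose, the hen, the terrier | the upper station: the cheese, the corn, the lettuce, the rabbit, the wolf]
11. Keeper goes to the upper station with the goose.  [the lower station: the hen, the terrier | the upper station: the cheese, the corn, the goose, the lettuce, the rabbit, the wolf]
12. Keeper goes back to the lower station alone.  [the lower station: the hen, the terrier | the upper station: the cheese, the corn, the goose, the lettuce, the rabbit, the wolf]
13. Keeper goes to the upper station with the hen.  [the lower station: the terrier | the upper station: the cheese, the corn, the goose, the hen, the lettuce, the rabbit, the wolf]
14. Keeper goes back to the lower station alone.  [the lower station: the terrier | the upper station: the cheese, the corn, the goose, the hen, the lettuce, the rabbit, the wolf]
15. Keeper goes to the upper station with the terrier.  [the lower station: — | the upper station: the cheese, the corn, the goose, the hen, the lettuce, the rabbit, the terrier, the wolf]

15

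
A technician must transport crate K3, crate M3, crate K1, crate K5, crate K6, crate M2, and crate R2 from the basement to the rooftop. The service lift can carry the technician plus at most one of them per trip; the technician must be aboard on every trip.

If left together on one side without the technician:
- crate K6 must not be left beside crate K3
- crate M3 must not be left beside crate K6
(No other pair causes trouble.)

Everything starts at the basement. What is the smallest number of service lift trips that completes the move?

Counting alone: the technician can take at most 1 across per trip to the rooftop, so moving all 7 needs at least 7 loaded trips out, with a return between consecutive ones — at least 13 crossings.
The safety rule pushes this higher. Following every safe sequence of crossings, the most of the 7 that can be at the rooftop as the service lift arrives there on crossing 13 is 6 — never all 7.
So no plan with fewer than 15 crossings exists, and this one achieves 15:
1. Technician goes to the rooftop with crate K6.
2. Technician goes back to the basement alone.
3. Technician goes to the rooftop with crate K3.
4. Technician goes back to the basement with crate K6.
5. Technician goes to the rooftop with crate M3.
6. Technician goes back to the basement alone.
7. Technician goes to the rooftop with crate K1.
8. Technician goes back to the basement alone.
9. Technician goes to the rooftop with crate K5.
10. Technician goes back to the basement alone.
11. Technician goes to the rooftop with crate M2.
12. Technician goes back to the basement alone.
13. Technician goes to the rooftop with crate R2.
14. Technician goes back to the basement alone.
15. Technician goes to the rooftop with crate K6.

15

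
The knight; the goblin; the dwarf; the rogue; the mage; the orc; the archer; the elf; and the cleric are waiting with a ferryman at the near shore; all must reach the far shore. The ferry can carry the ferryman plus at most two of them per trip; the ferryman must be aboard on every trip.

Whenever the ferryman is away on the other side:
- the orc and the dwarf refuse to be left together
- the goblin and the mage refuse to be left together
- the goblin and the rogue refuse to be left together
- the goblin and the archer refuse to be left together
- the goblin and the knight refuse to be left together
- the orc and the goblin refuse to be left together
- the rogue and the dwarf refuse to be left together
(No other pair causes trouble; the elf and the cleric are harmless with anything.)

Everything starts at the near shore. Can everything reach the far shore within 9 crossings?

No

Counting alone: the ferryman can take at most 2 across per trip to the far shore, so moving all 9 needs at least 5 loaded trips out, with a return between consecutive ones — at least 9 crossings.
The safety rule pushes this higher. Following every safe sequence of crossings, the most of the 9 that can be at the far shore as the ferry arrives there on crossing 9 is 8 — never all 9.
So the move cannot be finished within 9 crossings. (The shortest complete plan takes 11:)
1. Ferryman goes to the far shore with the dwarf and the goblin.  [the near shore: the archer, the cleric, the elf, the knight, the mage, the orc, the rogue | the far shore: the dwarf, the goblin]
2. Ferryman goes back to the near shore alone.  [the near shore: the archer, the cleric, the elf, the knight, the mage, the orc, the rogue | the far shore: the dwarf, the goblin]
3. Ferryman goes to the far shore with the knight and the rogue.  [the near shore: the archer, the cleric, the elf, the mage, the orc | the far shore: the dwarf, the goblin, the knight, the rogue]
4. Ferryman goes back to the near shore with the dwarf and the goblin.  [the near shore: the archer, the cleric, the dwarf, the elf, the goblin, the mage, the orc | the far shore: the knight, the rogue]
5. Ferryman goes to the far shore with the goblin and the orc.  [the near shore: the archer, the cleric, the dwarf, the elf, the mage | the far shore: the goblin, the knight, the orc, the rogue]
6. Ferryman goes back to the near shore with the goblin.  [the near shore: the archer, the cleric, the dwarf, the elf, the goblin, the mage | the far shore: the knight, the orc, the rogue]
7. Ferryman goes to the far shore with the archer and the mage.  [the near shore: the cleric, the dwarf, the elf, the goblin | the far shore: the archer, the knight, the mage, the orc, the rogue]
8. Ferryman goes back to the near shore alone.  [the near shore: the cleric, the dwarf, the elf, the goblin | the far shore: the archer, the knight, the mage, the orc, the rogue]
9. Ferryman goes to the far shore with the cleric and the elf.  [the near shore: the dwarf, the goblin | the far shore: the archer, the cleric, the elf, the knight, the mage, the orc, the rogue]
10. Ferryman goes back to the near shore alone.  [the near shore: the dwarf, the goblin | the far shore: the archer, the cleric, the elf, the knight, the mage, the orc, the rogue]
11. Ferryman goes to the far shore with the dwarf and the goblin.  [the near shore: — | the far shore: the archer, the cleric, the dwarf, the elf, the goblin, the knight, the mage, the orc, the rogue]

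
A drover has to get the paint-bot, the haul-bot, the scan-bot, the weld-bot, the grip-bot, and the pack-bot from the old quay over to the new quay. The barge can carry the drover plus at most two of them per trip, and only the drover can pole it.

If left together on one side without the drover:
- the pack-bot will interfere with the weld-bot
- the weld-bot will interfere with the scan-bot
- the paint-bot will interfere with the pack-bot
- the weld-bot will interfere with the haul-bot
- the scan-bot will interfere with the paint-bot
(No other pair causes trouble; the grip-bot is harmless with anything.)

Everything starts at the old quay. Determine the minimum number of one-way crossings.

7

Counting alone: the drover can take at most 2 across per trip to the new quay, so moving all 6 needs at least 3 loaded trips out, with a return between consecutive ones — at least 5 crossings.
The safety rule pushes this higher. Following every safe sequence of crossings, the most of the 6 that can be at the new quay as the barge arrives there on crossing 5 is 5 — never all 6.
So no plan with fewer than 7 crossings exists, and this one achieves 7:
1. Drover goes to the new quay with the paint-bot and the weld-bot.  [the old quay: the grip-bot, the haul-bot, the pack-bot, the scan-bot | the new quay: the paint-bot, the weld-bot]
2. Drover goes back to the old quay alone.  [the old quay: the grip-bot, the haul-bot, the pack-bot, the scan-bot | the new quay: the paint-bot, the weld-bot]
3. Drover goes to the new quay with the haul-bot and the scan-bot.  [the old quay: the grip-bot, the pack-bot | the new quay: the haul-bot, the paint-bot, the scan-bot, the weld-bot]
4. Drover goes back to the old quay with the paint-bot and the weld-bot.  [the old quay: the grip-bot, the pack-bot, the paint-bot, the weld-bot | the new quay: the haul-bot, the scan-bot]
5. Drover goes to the new quay with the grip-bot and the pack-bot.  [the old quay: the paint-bot, the weld-bot | the new quay: the grip-bot, the haul-bot, the pack-bot, the scan-bot]
6. Drover goes back to the old quay alone.  [the old quay: the paint-bot, the weld-bot | the new quay: the grip-bot, the haul-bot, the pack-bot, the scan-bot]
7. Drover goes to the new quay with the paint-bot and the weld-bot.  [the old quay: — | the new quay: the grip-bot, the haul-bot, the pack-bot, the paint-bot, the scan-bot, the weld-bot]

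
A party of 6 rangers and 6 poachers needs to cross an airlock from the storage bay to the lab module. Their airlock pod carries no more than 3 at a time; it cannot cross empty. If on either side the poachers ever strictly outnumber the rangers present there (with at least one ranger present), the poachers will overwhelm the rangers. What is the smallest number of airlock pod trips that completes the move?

Following every safe sequence of crossings from the start, the most of the 12 that can be at the lab module as the airlock pod arrives there on crossings 1, 3, 5 is 3, 5, 6 respectively; the best ever achieved is 6 of 12.
From crossing 7 on, no configuration arises that was not already reachable earlier: only 17 distinct safe configurations (who is on which side, and where the airlock pod is) can ever be reached, none of them has everyone across, and every continuation just revisits them. They are: 0 rangers + 0 poachers across (airlock pod back at the start); 0 rangers + 1 poacher across (airlock pod there); 0 rangers + 1 poacher across (airlock pod back at the start); 0 rangers + 2 poachers across (airlock pod there); 0 rangers + 2 poachers across (airlock pod back at the start); 0 rangers + 3 poachers across (airlock pod there); 0 rangers + 3 poachers across (airlock pod back at the start); 0 rangers + 4 poachers across (airlock pod there); 0 rangers + 4 poachers across (airlock pod back at the start); 0 rangers + 5 poachers across (airlock pod there); 0 rangers + 5 poachers across (airlock pod back at the start); 0 rangers + 6 poachers across (airlock pod there); 1 ranger + 1 poacher across (airlock pod there); 1 ranger + 1 poacher across (airlock pod back at the start); 2 rangers + 2 poachers across (airlock pod there); 2 rangers + 2 poachers across (airlock pod back at the start); 3 rangers + 3 poachers across (airlock pod there). So no valid plan exists.

impossible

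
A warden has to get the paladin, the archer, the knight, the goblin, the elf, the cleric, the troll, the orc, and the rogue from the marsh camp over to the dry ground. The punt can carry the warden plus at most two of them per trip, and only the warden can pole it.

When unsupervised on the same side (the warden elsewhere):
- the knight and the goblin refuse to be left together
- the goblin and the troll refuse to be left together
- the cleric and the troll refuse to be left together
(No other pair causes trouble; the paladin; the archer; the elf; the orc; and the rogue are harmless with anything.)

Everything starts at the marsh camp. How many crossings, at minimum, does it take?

Counting alone: the warden can take at most 2 across per trip to the dry ground, so moving all 9 needs at least 5 loaded trips out, with a return between consecutive ones — at least 9 crossings.
The plan below uses exactly 9 crossings, so it is optimal:
1. Warden goes to the dry ground with the knight and the troll.  [the marsh camp: the archer, the cleric, the elf, the goblin, the orc, the paladin, the rogue | the dry ground: the knight, the troll]
2. Warden goes back to the marsh camp alone.  [the marsh camp: the archer, the cleric, the elf, the goblin, the orc, the paladin, the rogue | the dry ground: the knight, the troll]
3. Warden goes to the dry ground with the paladin.  [the marsh camp: the archer, the cleric, the elf, the goblin, the orc, the rogue | the dry ground: the knight, the paladin, the troll]
4. Warden goes back to the marsh camp alone.  [the marsh camp: the archer, the cleric, the elf, the goblin, the orc, the rogue | the dry ground: the knight, the paladin, the troll]
5. Warden goes to the dry ground with the archer and the elf.  [the marsh camp: the cleric, the goblin, the orc, the rogue | the dry ground: the archer, the elf, the knight, the paladin, the troll]
6. Warden goes back to the marsh camp alone.  [the marsh camp: the cleric, the goblin, the orc, the rogue | the dry ground: the archer, the elf, the knight, the paladin, the troll]
7. Warden goes to the dry ground with the orc and the rogue.  [the marsh camp: the cleric, the goblin | the dry ground: the archer, the elf, the knight, the orc, the paladin, the rogue, the troll]
8. Warden goes back to the marsh camp alone.  [the marsh camp: the cleric, the goblin | the dry ground: the archer, the elf, the knight, the orc, the paladin, the rogue, the troll]
9. Warden goes to the dry ground with the cleric and the goblin.  [the marsh camp: — | the dry ground: the archer, the cleric, the elf, the goblin, the knight, the orc, the paladin, the rogue, the troll]

9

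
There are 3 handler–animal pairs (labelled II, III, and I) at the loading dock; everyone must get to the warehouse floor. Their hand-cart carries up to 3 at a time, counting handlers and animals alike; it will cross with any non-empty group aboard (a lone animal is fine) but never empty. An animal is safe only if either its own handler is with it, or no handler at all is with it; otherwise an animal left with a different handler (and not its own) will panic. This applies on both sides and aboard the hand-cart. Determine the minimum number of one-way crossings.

Counting alone: each trip to the warehouse floor takes at most 3 across and each return brings at least 1 back, so after t trips out (and t−1 returns) at most 3t − (t−1) of the 6 are across; that first reaches 6 at t = 3, so at least 5 crossings are needed.
The plan below uses exactly 5 crossings, so it is optimal:
1. animal II and handler II cross → the warehouse floor.
2. handler II crosses ← the loading dock.
3. handler I, handler II, and handler III cross → the warehouse floor.
4. animal II crosses ← the loading dock.
5. animal I, animal II, and animal III cross → the warehouse floor.

5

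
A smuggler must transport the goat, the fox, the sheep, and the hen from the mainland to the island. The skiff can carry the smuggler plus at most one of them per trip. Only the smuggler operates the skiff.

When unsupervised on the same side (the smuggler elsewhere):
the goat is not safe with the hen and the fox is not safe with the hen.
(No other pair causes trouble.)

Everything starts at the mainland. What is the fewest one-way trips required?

Counting alone: the smuggler can take at most 1 across per trip to the island, so moving all 4 needs at least 4 loaded trips out, with a return between consecutive ones — at least 7 crossings.
The safety rule pushes this higher. Following every safe sequence of crossings, the most of the 4 that can be at the island as the skiff arrives there on crossing 7 is 3 — never all 4.
So no plan with fewer than 9 crossings exists, and this one achieves 9:
1. Smuggler goes to the island with the hen.
2. Smuggler goes back to the mainland alone.
3. Smuggler goes to the island with the goat.
4. Smuggler goes back to the mainland with the hen.
5. Smuggler goes to the island with the fox.
6. Smuggler goes back to the mainland alone.
7. Smuggler goes to the island with the sheep.
8. Smuggler goes back to the mainland alone.
9. Smuggler goes to the island with the hen.

9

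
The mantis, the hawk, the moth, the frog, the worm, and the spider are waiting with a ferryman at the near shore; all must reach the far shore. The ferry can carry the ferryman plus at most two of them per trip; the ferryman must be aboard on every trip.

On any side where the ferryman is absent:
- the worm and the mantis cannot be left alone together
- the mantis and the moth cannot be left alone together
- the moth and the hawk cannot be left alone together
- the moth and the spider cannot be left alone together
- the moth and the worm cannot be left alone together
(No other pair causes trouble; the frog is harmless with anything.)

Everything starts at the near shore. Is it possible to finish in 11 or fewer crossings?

Yes

Yes — this plan uses 9 crossings (≤ 11):
1. Ferryman goes to the far shore with the mantis and the moth.
2. Ferryman goes back to the near shore with the mantis.
3. Ferryman goes to the far shore with the hawk and the mantis.
4. Ferryman goes back to the near shore with the moth.
5. Ferryman goes to the far shore with the frog and the moth.
6. Ferryman goes back to the near shore with the moth.
7. Ferryman goes to the far shore with the moth and the spider.
8. Ferryman goes back to the near shore with the moth.
9. Ferryman goes to the far shore with the moth and the worm.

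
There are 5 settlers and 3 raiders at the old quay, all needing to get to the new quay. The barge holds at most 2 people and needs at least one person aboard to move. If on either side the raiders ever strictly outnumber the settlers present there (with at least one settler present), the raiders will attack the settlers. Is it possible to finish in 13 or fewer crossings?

Yes

Yes — this plan uses 13 crossings (≤ 13):
1. 2 raiders → the new quay.  (the old quay: 5S 1R; the new quay: 0S 2R)
2. 1 raider ← the old quay.  (the old quay: 5S 2R; the new quay: 0S 1R)
3. 2 raiders → the new quay.  (the old quay: 5S 0R; the new quay: 0S 3R)
4. 1 raider ← the old quay.  (the old quay: 5S 1R; the new quay: 0S 2R)
5. 2 settlers → the new quay.  (the old quay: 3S 1R; the new quay: 2S 2R)
6. 1 raider ← the old quay.  (the old quay: 3S 2R; the new quay: 2S 1R)
7. 1 settler and 1 raider → the new quay.  (the old quay: 2S 1R; the new quay: 3S 2R)
8. 1 raider ← the old quay.  (the old quay: 2S 2R; the new quay: 3S 1R)
9. 2 raiders → the new quay.  (the old quay: 2S 0R; the new quay: 3S 3R)
10. 1 raider ← the old quay.  (the old quay: 2S 1R; the new quay: 3S 2R)
11. 1 settler and 1 raider → the new quay.  (the old quay: 1S 0R; the new quay: 4S 3R)
12. 1 raider ← the old quay.  (the old quay: 1S 1R; the new quay: 4S 2R)
13. 1 settler and 1 raider → the new quay.  (the old quay: 0S 0R; the new quay: 5S 3R)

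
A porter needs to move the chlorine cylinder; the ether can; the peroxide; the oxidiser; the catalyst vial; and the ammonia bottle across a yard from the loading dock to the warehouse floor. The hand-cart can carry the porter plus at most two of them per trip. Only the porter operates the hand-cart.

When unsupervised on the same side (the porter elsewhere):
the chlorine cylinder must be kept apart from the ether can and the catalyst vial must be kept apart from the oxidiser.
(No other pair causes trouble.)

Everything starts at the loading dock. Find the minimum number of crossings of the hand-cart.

Counting alone: the porter can take at most 2 across per trip to the warehouse floor, so moving all 6 needs at least 3 loaded trips out, with a return between consecutive ones — at least 5 crossings.
The plan below uses exactly 5 crossings, so it is optimal:
1. Porter goes to the warehouse floor with the chlorine cylinder and the oxidiser.  [the loading dock: the ammonia bottle, the catalyst vial, the ether can, the peroxide | the warehouse floor: the chlorine cylinder, the oxidiser]
2. Porter goes back to the loading dock alone.  [the loading dock: the ammonia bottle, the catalyst vial, the ether can, the peroxide | the warehouse floor: the chlorine cylinder, the oxidiser]
3. Porter goes to the warehouse floor with the ammonia bottle and the peroxide.  [the loading dock: the catalyst vial, the ether can | the warehouse floor: the ammonia bottle, the chlorine cylinder, the oxidiser, the peroxide]
4. Porter goes back to the loading dock alone.  [the loading dock: the catalyst vial, the ether can | the warehouse floor: the ammonia bottle, the chlorine cylinder, the oxidiser, the peroxide]
5. Porter goes to the warehouse floor with the catalyst vial and the ether can.  [the loading dock: — | the warehouse floor: the ammonia bottle, the catalyst vial, the chlorine cylinder, the ether can, the oxidiser, the peroxide]

5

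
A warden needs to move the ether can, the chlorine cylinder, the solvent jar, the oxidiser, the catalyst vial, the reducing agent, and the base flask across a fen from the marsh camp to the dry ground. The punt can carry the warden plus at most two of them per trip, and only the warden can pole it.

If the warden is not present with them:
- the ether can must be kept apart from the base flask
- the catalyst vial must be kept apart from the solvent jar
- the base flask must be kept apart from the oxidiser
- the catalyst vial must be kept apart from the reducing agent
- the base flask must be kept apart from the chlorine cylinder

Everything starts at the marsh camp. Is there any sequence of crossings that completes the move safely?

Yes

1. Warden goes to the dry ground with the base flask and the catalyst vial.
2. Warden goes back to the marsh camp alone.
3. Warden goes to the dry ground with the ether can.
4. Warden goes back to the marsh camp with the base flask.
5. Warden goes to the dry ground with the chlorine cylinder and the oxidiser.
6. Warden goes back to the marsh camp alone.
7. Warden goes to the dry ground with the reducing agent and the solvent jar.
8. Warden goes back to the marsh camp with the catalyst vial.
9. Warden goes to the dry ground with the base flask and the catalyst vial.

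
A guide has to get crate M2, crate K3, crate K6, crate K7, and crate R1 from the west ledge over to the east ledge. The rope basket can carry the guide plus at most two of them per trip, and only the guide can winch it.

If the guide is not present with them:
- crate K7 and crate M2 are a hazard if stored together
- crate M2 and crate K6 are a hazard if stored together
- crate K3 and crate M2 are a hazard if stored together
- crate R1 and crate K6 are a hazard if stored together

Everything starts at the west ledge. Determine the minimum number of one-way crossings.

5

Counting alone: the guide can take at most 2 across per trip to the east ledge, so moving all 5 needs at least 3 loaded trips out, with a return between consecutive ones — at least 5 crossings.
The plan below uses exactly 5 crossings, so it is optimal:
1. Guide goes to the east ledge with crate K6 and crate M2.  [the west ledge: crate K3, crate K7, crate R1 | the east ledge: crate K6, crate M2]
2. Guide goes back to the west ledge with crate M2.  [the west ledge: crate K3, crate K7, crate M2, crate R1 | the east ledge: crate K6]
3. Guide goes to the east ledge with crate K3 and crate K7.  [the west ledge: crate M2, crate R1 | the east ledge: crate K3, crate K6, crate K7]
4. Guide goes back to the west ledge alone.  [the west ledge: crate M2, crate R1 | the east ledge: crate K3, crate K6, crate K7]
5. Guide goes to the east ledge with crate M2 and crate R1.  [the west ledge: — | the east ledge: crate K3, crate K6, crate K7, crate M2, crate R1]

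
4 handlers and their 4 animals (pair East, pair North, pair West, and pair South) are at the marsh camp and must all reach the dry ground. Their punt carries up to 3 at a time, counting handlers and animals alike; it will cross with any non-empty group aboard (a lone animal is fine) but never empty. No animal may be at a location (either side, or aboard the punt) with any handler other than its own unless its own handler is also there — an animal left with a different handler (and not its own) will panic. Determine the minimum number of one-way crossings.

9

Counting alone: each trip to the dry ground takes at most 3 across and each return brings at least 1 back, so after t trips out (and t−1 returns) at most 3t − (t−1) of the 8 are across; that first reaches 8 at t = 4, so at least 7 crossings are needed.
The safety rule pushes this higher. Following every safe sequence of crossings, the most of the 8 that can be at the dry ground as the punt arrives there on crossing 7 is 7 — never all 8.
So no plan with fewer than 9 crossings exists, and this one achieves 9:
1. animal East and handler East cross → the dry ground.
2. handler East crosses ← the marsh camp.
3. animal North, handler East, and handler North cross → the dry ground.
4. animal East and handler East cross ← the marsh camp.
5. handler East, handler South, and handler West cross → the dry ground.
6. animal North crosses ← the marsh camp.
7. animal East and animal North cross → the dry ground.
8. animal East crosses ← the marsh camp.
9. animal East, animal South, and animal West cross → the dry ground.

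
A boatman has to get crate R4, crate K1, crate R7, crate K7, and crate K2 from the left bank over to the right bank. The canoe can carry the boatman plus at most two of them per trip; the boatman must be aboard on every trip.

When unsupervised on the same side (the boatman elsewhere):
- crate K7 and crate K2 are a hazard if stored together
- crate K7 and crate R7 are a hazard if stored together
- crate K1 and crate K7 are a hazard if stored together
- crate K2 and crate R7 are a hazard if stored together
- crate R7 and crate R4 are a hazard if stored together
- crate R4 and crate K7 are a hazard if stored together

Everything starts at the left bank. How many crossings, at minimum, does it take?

Counting alone: the boatman can take at most 2 across per trip to the right bank, so moving all 5 needs at least 3 loaded trips out, with a return between consecutive ones — at least 5 crossings.
The safety rule pushes this higher. Following every safe sequence of crossings, the most of the 5 that can be at the right bank as the canoe arrives there on crossing 5 is 4 — never all 5.
So no plan with fewer than 7 crossings exists, and this one achieves 7:
1. Boatman goes to the right bank with crate K7 and crate R7.
2. Boatman goes back to the left bank with crate R7.
3. Boatman goes to the right bank with crate K2 and crate R4.
4. Boatman goes back to the left bank with crate K7.
5. Boatman goes to the right bank with crate K1 and crate R7.
6. Boatman goes back to the left bank with crate R7.
7. Boatman goes to the right bank with crate K7 and crate R7.

7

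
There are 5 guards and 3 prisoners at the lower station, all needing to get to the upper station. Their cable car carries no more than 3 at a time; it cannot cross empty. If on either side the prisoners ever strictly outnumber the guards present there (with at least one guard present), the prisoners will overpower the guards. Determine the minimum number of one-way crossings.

7

Counting alone: each trip to the upper station takes at most 3 across and each return brings at least 1 back, so after t trips out (and t−1 returns) at most 3t − (t−1) of the 8 are across; that first reaches 8 at t = 4, so at least 7 crossings are needed.
The plan below uses exactly 7 crossings, so it is optimal:
1. 2 prisoners → the upper station.  (the lower station: 5G 1P; the upper station: 0G 2P)
2. 1 prisoner ← the lower station.  (the lower station: 5G 2P; the upper station: 0G 1P)
3. 2 guards and 1 prisoner → the upper station.  (the lower station: 3G 1P; the upper station: 2G 2P)
4. 1 prisoner ← the lower station.  (the lower station: 3G 2P; the upper station: 2G 1P)
5. 1 guard and 2 prisoners → the upper station.  (the lower station: 2G 0P; the upper station: 3G 3P)
6. 1 prisoner ← the lower station.  (the lower station: 2G 1P; the upper station: 3G 2P)
7. 2 guards and 1 prisoner → the upper station.  (the lower station: 0G 0P; the upper station: 5G 3P)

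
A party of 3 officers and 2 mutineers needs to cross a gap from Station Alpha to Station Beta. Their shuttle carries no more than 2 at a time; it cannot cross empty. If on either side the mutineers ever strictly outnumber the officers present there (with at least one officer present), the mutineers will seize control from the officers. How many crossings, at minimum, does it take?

7

Counting alone: each trip to Station Beta takes at most 2 across and each return brings at least 1 back, so after t trips out (and t−1 returns) at most 2t − (t−1) of the 5 are across; that first reaches 5 at t = 4, so at least 7 crossings are needed.
The plan below uses exactly 7 crossings, so it is optimal:
1. 2 mutineers → Station Beta.  (Station Alpha: 3O 0M; Station Beta: 0O 2M)
2. 1 mutineer ← Station Alpha.  (Station Alpha: 3O 1M; Station Beta: 0O 1M)
3. 2 officers → Station Beta.  (Station Alpha: 1O 1M; Station Beta: 2O 1M)
4. 1 officer ← Station Alpha.  (Station Alpha: 2O 1M; Station Beta: 1O 1M)
5. 1 officer and 1 mutineer → Station Beta.  (Station Alpha: 1O 0M; Station Beta: 2O 2M)
6. 1 mutineer ← Station Alpha.  (Station Alpha: 1O 1M; Station Beta: 2O 1M)
7. 1 officer and 1 mutineer → Station Beta.  (Station Alpha: 0O 0M; Station Beta: 3O 2M)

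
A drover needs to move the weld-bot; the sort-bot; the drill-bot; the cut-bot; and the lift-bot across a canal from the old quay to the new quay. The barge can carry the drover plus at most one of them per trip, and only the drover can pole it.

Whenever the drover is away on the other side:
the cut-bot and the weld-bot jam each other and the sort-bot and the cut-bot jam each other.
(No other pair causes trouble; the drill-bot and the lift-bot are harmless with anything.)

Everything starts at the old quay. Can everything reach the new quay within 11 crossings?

Yes

Yes — this plan uses 11 crossings (≤ 11):
1. Drover goes to the new quay with the cut-bot.  [the old quay: the drill-bot, the lift-bot, the sort-bot, the weld-bot | the new quay: the cut-bot]
2. Drover goes back to the old quay alone.  [the old quay: the drill-bot, the lift-bot, the sort-bot, the weld-bot | the new quay: the cut-bot]
3. Drover goes to the new quay with the weld-bot.  [the old quay: the drill-bot, the lift-bot, the sort-bot | the new quay: the cut-bot, the weld-bot]
4. Drover goes back to the old quay with the cut-bot.  [the old quay: the cut-bot, the drill-bot, the lift-bot, the sort-bot | the new quay: the weld-bot]
5. Drover goes to the new quay with the sort-bot.  [the old quay: the cut-bot, the drill-bot, the lift-bot | the new quay: the sort-bot, the weld-bot]
6. Drover goes back to the old quay alone.  [the old quay: the cut-bot, the drill-bot, the lift-bot | the new quay: the sort-bot, the weld-bot]
7. Drover goes to the new quay with the drill-bot.  [the old quay: the cut-bot, the lift-bot | the new quay: the drill-bot, the sort-bot, the weld-bot]
8. Drover goes back to the old quay alone.  [the old quay: the cut-bot, the lift-bot | the new quay: the drill-bot, the sort-bot, the weld-bot]
9. Drover goes to the new quay with the lift-bot.  [the old quay: the cut-bot | the new quay: the drill-bot, the lift-bot, the sort-bot, the weld-bot]
10. Drover goes back to the old quay alone.  [the old quay: the cut-bot | the new quay: the drill-bot, the lift-bot, the sort-bot, the weld-bot]
11. Drover goes to the new quay with the cut-bot.  [the old quay: — | the new quay: the cut-bot, the drill-bot, the lift-bot, the sort-bot, the weld-bot]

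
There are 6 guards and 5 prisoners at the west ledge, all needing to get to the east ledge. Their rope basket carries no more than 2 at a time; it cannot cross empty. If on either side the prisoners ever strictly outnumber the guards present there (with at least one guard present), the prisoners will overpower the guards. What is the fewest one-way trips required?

19

Counting alone: each trip to the east ledge takes at most 2 across and each return brings at least 1 back, so after t trips out (and t−1 returns) at most 2t − (t−1) of the 11 are across; that first reaches 11 at t = 10, so at least 19 crossings are needed.
The plan below uses exactly 19 crossings, so it is optimal:
1. 2 prisoners → the east ledge.  (the west ledge: 6G 3P; the east ledge: 0G 2P)
2. 1 prisoner ← the west ledge.  (the west ledge: 6G 4P; the east ledge: 0G 1P)
3. 2 prisoners → the east ledge.  (the west ledge: 6G 2P; the east ledge: 0G 3P)
4. 1 prisoner ← the west ledge.  (the west ledge: 6G 3P; the east ledge: 0G 2P)
5. 2 guards → the east ledge.  (the west ledge: 4G 3P; the east ledge: 2G 2P)
6. 1 prisoner ← the west ledge.  (the west ledge: 4G 4P; the east ledge: 2G 1P)
7. 1 guard and 1 prisoner → the east ledge.  (the west ledge: 3G 3P; the east ledge: 3G 2P)
8. 1 guard ← the west ledge.  (the west ledge: 4G 3P; the east ledge: 2G 2P)
9. 1 guard and 1 prisoner → the east ledge.  (the west ledge: 3G 2P; the east ledge: 3G 3P)
10. 1 prisoner ← the west ledge.  (the west ledge: 3G 3P; the east ledge: 3G 2P)
11. 1 guard and 1 prisoner → the east ledge.  (the west ledge: 2G 2P; the east ledge: 4G 3P)
12. 1 guard ← the west ledge.  (the west ledge: 3G 2P; the east ledge: 3G 3P)
13. 1 guard and 1 prisoner → the east ledge.  (the west ledge: 2G 1P; the east ledge: 4G 4P)
14. 1 prisoner ← the west ledge.  (the west ledge: 2G 2P; the east ledge: 4G 3P)
15. 1 guard and 1 prisoner → the east ledge.  (the west ledge: 1G 1P; the east ledge: 5G 4P)
16. 1 guard ← the west ledge.  (the west ledge: 2G 1P; the east ledge: 4G 4P)
17. 1 guard and 1 prisoner → the east ledge.  (the west ledge: 1G 0P; the east ledge: 5G 5P)
18. 1 prisoner ← the west ledge.  (the west ledge: 1G 1P; the east ledge: 5G 4P)
19. 1 guard and 1 prisoner → the east ledge.  (the west ledge: 0G 0P; the east ledge: 6G 5P)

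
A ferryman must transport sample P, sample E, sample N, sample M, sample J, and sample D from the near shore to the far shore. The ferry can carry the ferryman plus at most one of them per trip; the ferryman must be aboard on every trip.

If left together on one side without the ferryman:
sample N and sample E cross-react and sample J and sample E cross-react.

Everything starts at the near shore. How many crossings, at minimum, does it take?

13

Counting alone: the ferryman can take at most 1 across per trip to the far shore, so moving all 6 needs at least 6 loaded trips out, with a return between consecutive ones — at least 11 crossings.
The safety rule pushes this higher. Following every safe sequence of crossings, the most of the 6 that can be at the far shore as the ferry arrives there on crossing 11 is 5 — never all 6.
So no plan with fewer than 13 crossings exists, and this one achieves 13:
1. Ferryman goes to the far shore with sample E.  [the near shore: sample D, sample J, sample M, sample N, sample P | the far shore: sample E]
2. Ferryman goes back to the near shore alone.  [the near shore: sample D, sample J, sample M, sample N, sample P | the far shore: sample E]
3. Ferryman goes to the far shore with sample P.  [the near shore: sample D, sample J, sample M, sample N | the far shore: sample E, sample P]
4. Ferryman goes back to the near shore alone.  [the near shore: sample D, sample J, sample M, sample N | the far shore: sample E, sample P]
5. Ferryman goes to the far shore with sample N.  [the near shore: sample D, sample J, sample M | the far shore: sample E, sample N, sample P]
6. Ferryman goes back to the near shore with sample E.  [the near shore: sample D, sample E, sample J, sample M | the far shore: sample N, sample P]
7. Ferryman goes to the far shore with sample J.  [the near shore: sample D, sample E, sample M | the far shore: sample J, sample N, sample P]
8. Ferryman goes back to the near shore alone.  [the near shore: sample D, sample E, sample M | the far shore: sample J, sample N, sample P]
9. Ferryman goes to the far shore with sample M.  [the near shore: sample D, sample E | the far shore: sample J, sample M, sample N, sample P]
10. Ferryman goes back to the near shore alone.  [the near shore: sample D, sample E | the far shore: sample J, sample M, sample N, sample P]
11. Ferryman goes to the far shore with sample D.  [the near shore: sample E | the far shore: sample D, sample J, sample M, sample N, sample P]
12. Ferryman goes back to the near shore alone.  [the near shore: sample E | the far shore: sample D, sample J, sample M, sample N, sample P]
13. Ferryman goes to the far shore with sample E.  [the near shore: — | the far shore: sample D, sample E, sample J, sample M, sample N, sample P]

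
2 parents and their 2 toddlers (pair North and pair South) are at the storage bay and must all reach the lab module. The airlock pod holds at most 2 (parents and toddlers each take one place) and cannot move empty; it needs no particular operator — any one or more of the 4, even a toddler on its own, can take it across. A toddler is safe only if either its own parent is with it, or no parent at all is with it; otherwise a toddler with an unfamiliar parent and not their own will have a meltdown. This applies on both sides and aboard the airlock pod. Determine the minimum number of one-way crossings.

Counting alone: each trip to the lab module takes at most 2 across and each return brings at least 1 back, so after t trips out (and t−1 returns) at most 2t − (t−1) of the 4 are across; that first reaches 4 at t = 3, so at least 5 crossings are needed.
The plan below uses exactly 5 crossings, so it is optimal:
1. parent North and toddler North cross → the lab module.
2. parent North crosses ← the storage bay.
3. parent North and parent South cross → the lab module.
4. parent South crosses ← the storage bay.
5. parent South and toddler South cross → the lab module.

5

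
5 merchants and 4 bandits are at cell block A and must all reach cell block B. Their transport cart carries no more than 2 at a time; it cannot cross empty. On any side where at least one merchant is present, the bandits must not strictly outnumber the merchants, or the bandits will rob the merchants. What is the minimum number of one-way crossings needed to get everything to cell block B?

Counting alone: each trip to cell block B takes at most 2 across and each return brings at least 1 back, so after t trips out (and t−1 returns) at most 2t − (t−1) of the 9 are across; that first reaches 9 at t = 8, so at least 15 crossings are needed.
The plan below uses exactly 15 crossings, so it is optimal:
1. 2 bandits → cell block B.  (cell block A: 5M 2B; cell block B: 0M 2B)
2. 1 bandit ← cell block A.  (cell block A: 5M 3B; cell block B: 0M 1B)
3. 2 bandits → cell block B.  (cell block A: 5M 1B; cell block B: 0M 3B)
4. 1 bandit ← cell block A.  (cell block A: 5M 2B; cell block B: 0M 2B)
5. 2 merchants → cell block B.  (cell block A: 3M 2B; cell block B: 2M 2B)
6. 1 bandit ← cell block A.  (cell block A: 3M 3B; cell block B: 2M 1B)
7. 1 merchant and 1 bandit → cell block B.  (cell block A: 2M 2B; cell block B: 3M 2B)
8. 1 merchant ← cell block A.  (cell block A: 3M 2B; cell block B: 2M 2B)
9. 1 merchant and 1 bandit → cell block B.  (cell block A: 2M 1B; cell block B: 3M 3B)
10. 1 bandit ← cell block A.  (cell block A: 2M 2B; cell block B: 3M 2B)
11. 1 merchant and 1 bandit → cell block B.  (cell block A: 1M 1B; cell block B: 4M 3B)
12. 1 merchant ← cell block A.  (cell block A: 2M 1B; cell block B: 3M 3B)
13. 1 merchant and 1 bandit → cell block B.  (cell block A: 1M 0B; cell block B: 4M 4B)
14. 1 bandit ← cell block A.  (cell block A: 1M 1B; cell block B: 4M 3B)
15. 1 merchant and 1 bandit → cell block B.  (cell block A: 0M 0B; cell block B: 5M 4B)

15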